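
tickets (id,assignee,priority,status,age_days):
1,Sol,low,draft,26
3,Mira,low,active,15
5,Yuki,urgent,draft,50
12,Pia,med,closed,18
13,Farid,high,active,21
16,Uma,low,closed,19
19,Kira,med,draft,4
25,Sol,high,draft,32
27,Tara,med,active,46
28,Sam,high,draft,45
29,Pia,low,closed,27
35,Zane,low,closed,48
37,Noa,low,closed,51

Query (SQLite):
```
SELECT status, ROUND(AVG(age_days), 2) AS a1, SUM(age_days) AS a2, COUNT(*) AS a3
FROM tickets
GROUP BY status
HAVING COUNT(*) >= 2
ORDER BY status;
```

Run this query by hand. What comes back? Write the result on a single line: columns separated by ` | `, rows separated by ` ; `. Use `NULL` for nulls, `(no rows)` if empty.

Group tickets by status.
Per group compute: ROUND(AVG(age_days), 2), SUM(age_days), COUNT(*).
HAVING: drop groups with fewer than 2 rows.
  active: ids {3, 13, 27} → ROUND(AVG(age_days), 2)=27.33, SUM(age_days)=82, COUNT(*)=3
  closed: ids {12, 16, 29, 35, 37} → ROUND(AVG(age_days), 2)=32.6, SUM(age_days)=163, COUNT(*)=5
  draft: ids {1, 5, 19, 25, 28} → ROUND(AVG(age_days), 2)=31.4, SUM(age_days)=157, COUNT(*)=5

active | 27.33 | 82 | 3 ; closed | 32.6 | 163 | 5 ; draft | 31.4 | 157 | 5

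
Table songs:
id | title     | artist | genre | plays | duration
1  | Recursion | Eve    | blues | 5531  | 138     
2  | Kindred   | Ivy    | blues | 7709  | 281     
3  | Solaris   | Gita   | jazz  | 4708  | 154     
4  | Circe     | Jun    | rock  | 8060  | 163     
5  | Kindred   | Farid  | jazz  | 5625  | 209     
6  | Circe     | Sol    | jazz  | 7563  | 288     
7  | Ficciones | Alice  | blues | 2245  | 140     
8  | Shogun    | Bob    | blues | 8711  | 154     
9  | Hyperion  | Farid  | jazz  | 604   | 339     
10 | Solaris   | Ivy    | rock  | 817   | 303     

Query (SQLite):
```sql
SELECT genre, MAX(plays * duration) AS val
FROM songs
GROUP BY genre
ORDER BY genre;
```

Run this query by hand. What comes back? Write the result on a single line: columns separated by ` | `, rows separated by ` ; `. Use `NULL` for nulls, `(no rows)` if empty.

For each row compute plays * duration.
Group by genre; take MAX of the expression per group.
  blues: ids {1, 2, 7, 8} → MAX(plays * duration)=2166229
  jazz: ids {3, 5, 6, 9} → MAX(plays * duration)=2178144
  rock: ids {4, 10} → MAX(plays * duration)=1313780

blues | 2166229 ; jazz | 2178144 ; rock | 1313780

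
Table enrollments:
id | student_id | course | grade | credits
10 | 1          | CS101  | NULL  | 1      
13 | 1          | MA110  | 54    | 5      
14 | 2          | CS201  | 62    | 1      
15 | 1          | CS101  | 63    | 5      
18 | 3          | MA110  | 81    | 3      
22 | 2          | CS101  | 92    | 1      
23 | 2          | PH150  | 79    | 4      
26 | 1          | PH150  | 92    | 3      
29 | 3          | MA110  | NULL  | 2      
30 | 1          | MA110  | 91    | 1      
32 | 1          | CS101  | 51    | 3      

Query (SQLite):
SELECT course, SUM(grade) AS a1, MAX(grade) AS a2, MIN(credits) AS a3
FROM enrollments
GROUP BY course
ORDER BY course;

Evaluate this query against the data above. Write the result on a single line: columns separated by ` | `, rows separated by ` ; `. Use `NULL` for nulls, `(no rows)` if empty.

Group enrollments by course.
Per group compute: SUM(grade), MAX(grade), MIN(credits).
  CS101: ids {10, 15, 22, 32} → SUM(grade)=206, MAX(grade)=92, MIN(credits)=1
  CS201: ids {14} → SUM(grade)=62, MAX(grade)=62, MIN(credits)=1
  MA110: ids {13, 18, 29, 30} → SUM(grade)=226, MAX(grade)=91, MIN(credits)=1
  PH150: ids {23, 26} → SUM(grade)=171, MAX(grade)=92, MIN(credits)=3

CS101 | 206 | 92 | 1 ; CS201 | 62 | 62 | 1 ; MA110 | 226 | 91 | 1 ; PH150 | 171 | 92 | 3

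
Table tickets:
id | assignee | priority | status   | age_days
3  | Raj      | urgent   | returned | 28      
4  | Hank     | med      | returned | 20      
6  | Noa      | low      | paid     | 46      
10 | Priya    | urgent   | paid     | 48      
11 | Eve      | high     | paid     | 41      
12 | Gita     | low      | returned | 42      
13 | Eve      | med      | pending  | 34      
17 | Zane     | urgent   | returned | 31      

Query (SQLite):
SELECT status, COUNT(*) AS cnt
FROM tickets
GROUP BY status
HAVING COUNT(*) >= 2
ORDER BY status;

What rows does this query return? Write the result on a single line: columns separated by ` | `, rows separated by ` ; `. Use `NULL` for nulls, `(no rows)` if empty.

Partition tickets by status; compute COUNT(*) within each group.
HAVING: keep groups with count ≥ 2.
  paid: ids {6, 10, 11} → COUNT(*)=3
  pending: ids {13} → COUNT(*)=1
  returned: ids {3, 4, 12, 17} → COUNT(*)=4

paid | 3 ; returned | 4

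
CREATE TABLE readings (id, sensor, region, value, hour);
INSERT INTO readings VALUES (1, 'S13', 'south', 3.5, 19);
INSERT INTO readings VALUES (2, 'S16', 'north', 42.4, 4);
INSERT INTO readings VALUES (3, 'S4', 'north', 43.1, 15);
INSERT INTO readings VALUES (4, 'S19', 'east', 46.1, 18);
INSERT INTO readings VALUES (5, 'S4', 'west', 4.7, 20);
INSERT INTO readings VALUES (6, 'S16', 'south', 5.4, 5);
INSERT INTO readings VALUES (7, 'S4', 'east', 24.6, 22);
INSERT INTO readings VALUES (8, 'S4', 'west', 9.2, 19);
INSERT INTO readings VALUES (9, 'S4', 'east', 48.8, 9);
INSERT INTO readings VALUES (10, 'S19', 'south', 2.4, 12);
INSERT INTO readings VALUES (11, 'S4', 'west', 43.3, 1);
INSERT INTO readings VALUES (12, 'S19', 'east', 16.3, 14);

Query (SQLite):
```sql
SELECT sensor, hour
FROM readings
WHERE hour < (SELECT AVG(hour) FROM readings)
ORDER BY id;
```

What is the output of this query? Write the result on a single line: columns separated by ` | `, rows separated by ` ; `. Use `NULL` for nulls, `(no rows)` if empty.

S16 | 4 ; S16 | 5 ; S4 | 9 ; S19 | 12 ; S4 | 1

Scalar subquery: AVG(hour) over all readings rows = 13.166667 (≈; comparison uses full precision).
Keep rows where hour < that value.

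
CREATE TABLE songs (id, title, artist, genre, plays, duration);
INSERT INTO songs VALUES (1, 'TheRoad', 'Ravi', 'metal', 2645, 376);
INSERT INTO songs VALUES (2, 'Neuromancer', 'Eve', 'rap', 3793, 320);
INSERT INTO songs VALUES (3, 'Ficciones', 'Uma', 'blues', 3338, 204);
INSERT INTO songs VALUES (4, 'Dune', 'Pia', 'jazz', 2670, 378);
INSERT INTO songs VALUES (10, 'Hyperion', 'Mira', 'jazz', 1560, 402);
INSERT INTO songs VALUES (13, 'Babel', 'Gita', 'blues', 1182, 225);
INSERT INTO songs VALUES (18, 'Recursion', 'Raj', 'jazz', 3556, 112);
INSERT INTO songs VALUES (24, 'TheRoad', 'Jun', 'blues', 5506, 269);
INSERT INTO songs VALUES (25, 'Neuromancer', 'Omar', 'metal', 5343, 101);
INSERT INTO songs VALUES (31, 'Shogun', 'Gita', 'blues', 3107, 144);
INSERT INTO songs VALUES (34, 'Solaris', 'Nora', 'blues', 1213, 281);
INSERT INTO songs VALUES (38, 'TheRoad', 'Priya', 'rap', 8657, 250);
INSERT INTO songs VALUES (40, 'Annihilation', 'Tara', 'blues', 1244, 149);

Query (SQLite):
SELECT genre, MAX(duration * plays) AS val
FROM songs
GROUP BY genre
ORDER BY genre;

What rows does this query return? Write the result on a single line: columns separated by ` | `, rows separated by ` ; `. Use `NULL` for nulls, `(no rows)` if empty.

blues | 1481114 ; jazz | 1009260 ; metal | 994520 ; rap | 2164250

For each row compute duration * plays.
Group by genre; take MAX of the expression per group.
  blues: ids {3, 13, 24, 31, 34, 40} → MAX(duration * plays)=1481114
  jazz: ids {4, 10, 18} → MAX(duration * plays)=1009260
  metal: ids {1, 25} → MAX(duration * plays)=994520
  rap: ids {2, 38} → MAX(duration * plays)=2164250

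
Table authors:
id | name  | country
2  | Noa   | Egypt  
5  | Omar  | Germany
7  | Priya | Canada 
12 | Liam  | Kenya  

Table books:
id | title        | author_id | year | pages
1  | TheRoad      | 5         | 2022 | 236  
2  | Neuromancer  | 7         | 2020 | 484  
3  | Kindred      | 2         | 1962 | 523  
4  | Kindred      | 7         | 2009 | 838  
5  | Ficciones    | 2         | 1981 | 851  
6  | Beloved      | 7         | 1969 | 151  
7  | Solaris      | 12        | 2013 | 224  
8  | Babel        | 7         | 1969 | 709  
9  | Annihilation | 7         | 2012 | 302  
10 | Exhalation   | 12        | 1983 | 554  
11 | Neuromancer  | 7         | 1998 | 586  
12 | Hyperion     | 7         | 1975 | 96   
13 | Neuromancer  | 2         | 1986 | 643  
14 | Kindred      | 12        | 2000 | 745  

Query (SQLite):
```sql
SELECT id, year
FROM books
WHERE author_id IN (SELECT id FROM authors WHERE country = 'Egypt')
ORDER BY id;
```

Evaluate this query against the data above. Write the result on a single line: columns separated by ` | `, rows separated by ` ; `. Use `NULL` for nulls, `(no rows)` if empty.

Inner query: authors.id where country = 'Egypt'.
Outer: keep books rows whose author_id is in that set.
Inner query → {2}

3 | 1962 ; 5 | 1981 ; 13 | 1986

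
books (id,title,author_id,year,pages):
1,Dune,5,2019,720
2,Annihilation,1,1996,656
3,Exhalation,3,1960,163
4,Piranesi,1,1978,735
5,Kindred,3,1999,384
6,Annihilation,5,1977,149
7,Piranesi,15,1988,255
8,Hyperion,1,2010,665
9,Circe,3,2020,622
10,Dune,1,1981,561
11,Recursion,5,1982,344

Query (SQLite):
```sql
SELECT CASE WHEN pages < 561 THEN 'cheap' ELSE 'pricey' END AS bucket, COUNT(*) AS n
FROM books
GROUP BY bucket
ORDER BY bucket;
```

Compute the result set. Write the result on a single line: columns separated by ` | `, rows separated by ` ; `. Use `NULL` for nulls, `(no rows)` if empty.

Bucket rows by pages < 561 → 'cheap' else 'pricey'; count each bucket.

cheap | 5 ; pricey | 6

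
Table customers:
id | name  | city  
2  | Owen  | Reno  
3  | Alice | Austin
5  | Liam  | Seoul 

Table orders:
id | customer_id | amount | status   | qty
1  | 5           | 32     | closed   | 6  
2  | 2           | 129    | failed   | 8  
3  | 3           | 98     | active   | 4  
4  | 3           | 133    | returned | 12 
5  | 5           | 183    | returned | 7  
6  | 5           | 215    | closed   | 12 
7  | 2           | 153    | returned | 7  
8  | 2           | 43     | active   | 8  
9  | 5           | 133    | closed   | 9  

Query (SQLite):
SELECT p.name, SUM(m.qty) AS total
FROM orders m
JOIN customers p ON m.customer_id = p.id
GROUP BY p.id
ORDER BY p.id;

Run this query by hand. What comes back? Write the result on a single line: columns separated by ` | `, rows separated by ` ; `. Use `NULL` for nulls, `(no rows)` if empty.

Owen | 23 ; Alice | 16 ; Liam | 34

Join each orders row to its customers via customer_id.
Group joined rows by customers.id; compute SUM(m.qty) per group.
  2: ids {2, 7, 8} → SUM(m.qty)=23
  3: ids {3, 4} → SUM(m.qty)=16
  5: ids {1, 5, 6, 9} → SUM(m.qty)=34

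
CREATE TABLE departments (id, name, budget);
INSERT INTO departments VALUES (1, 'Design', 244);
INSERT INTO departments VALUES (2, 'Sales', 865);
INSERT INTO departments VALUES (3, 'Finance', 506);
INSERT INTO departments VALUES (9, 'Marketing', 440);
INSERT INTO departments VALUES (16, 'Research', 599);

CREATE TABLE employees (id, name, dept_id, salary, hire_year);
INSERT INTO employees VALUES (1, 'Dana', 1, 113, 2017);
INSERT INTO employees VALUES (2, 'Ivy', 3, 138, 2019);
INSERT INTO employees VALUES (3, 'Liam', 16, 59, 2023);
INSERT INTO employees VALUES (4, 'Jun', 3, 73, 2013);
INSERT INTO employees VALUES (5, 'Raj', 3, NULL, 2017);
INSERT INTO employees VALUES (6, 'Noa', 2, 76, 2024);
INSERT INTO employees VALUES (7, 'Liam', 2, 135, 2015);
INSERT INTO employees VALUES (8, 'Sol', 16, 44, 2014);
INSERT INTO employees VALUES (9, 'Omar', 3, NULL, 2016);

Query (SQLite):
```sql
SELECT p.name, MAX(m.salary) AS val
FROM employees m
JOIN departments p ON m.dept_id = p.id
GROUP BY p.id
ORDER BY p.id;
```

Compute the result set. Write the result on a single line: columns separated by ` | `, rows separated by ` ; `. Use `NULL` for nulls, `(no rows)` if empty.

Join each employees row to its departments via dept_id.
Group joined rows by departments.id; compute MAX(m.salary) per group.
  1: ids {1} → MAX(m.salary)=113
  2: ids {6, 7} → MAX(m.salary)=135
  3: ids {2, 4, 5, 9} → MAX(m.salary)=138
  16: ids {3, 8} → MAX(m.salary)=59

Design | 113 ; Sales | 135 ; Finance | 138 ; Research | 59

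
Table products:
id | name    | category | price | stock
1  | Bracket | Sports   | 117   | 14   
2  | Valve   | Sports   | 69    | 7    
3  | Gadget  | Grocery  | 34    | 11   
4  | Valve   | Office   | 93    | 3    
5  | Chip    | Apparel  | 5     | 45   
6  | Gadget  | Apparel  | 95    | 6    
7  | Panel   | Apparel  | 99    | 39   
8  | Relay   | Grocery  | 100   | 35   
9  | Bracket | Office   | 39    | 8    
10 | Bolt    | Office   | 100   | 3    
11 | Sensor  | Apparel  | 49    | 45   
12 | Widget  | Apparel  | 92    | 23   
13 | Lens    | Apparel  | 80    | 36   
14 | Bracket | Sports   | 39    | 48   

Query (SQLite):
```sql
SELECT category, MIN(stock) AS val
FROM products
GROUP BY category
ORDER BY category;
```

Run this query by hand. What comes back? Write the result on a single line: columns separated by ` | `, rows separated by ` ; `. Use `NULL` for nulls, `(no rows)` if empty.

Apparel | 6 ; Grocery | 11 ; Office | 3 ; Sports | 7

Partition products by category; compute MIN(stock) within each group.
  Apparel: ids {5, 6, 7, 11, 12, 13} → MIN(stock)=6
  Grocery: ids {3, 8} → MIN(stock)=11
  Office: ids {4, 9, 10} → MIN(stock)=3
  Sports: ids {1, 2, 14} → MIN(stock)=7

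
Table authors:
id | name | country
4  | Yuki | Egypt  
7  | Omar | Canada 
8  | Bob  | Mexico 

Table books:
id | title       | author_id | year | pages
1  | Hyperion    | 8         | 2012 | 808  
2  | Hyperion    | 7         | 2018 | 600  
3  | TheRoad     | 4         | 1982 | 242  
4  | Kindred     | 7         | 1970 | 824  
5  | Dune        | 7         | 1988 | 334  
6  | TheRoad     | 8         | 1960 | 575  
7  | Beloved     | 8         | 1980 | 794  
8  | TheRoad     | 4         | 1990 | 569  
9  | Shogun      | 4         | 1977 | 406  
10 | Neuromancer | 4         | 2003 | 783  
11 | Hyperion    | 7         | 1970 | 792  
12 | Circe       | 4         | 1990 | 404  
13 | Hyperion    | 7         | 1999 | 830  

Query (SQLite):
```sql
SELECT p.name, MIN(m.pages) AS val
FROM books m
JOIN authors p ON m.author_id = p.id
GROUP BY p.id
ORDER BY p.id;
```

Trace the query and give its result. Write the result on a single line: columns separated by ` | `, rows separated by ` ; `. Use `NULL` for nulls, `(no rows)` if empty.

Yuki | 242 ; Omar | 334 ; Bob | 575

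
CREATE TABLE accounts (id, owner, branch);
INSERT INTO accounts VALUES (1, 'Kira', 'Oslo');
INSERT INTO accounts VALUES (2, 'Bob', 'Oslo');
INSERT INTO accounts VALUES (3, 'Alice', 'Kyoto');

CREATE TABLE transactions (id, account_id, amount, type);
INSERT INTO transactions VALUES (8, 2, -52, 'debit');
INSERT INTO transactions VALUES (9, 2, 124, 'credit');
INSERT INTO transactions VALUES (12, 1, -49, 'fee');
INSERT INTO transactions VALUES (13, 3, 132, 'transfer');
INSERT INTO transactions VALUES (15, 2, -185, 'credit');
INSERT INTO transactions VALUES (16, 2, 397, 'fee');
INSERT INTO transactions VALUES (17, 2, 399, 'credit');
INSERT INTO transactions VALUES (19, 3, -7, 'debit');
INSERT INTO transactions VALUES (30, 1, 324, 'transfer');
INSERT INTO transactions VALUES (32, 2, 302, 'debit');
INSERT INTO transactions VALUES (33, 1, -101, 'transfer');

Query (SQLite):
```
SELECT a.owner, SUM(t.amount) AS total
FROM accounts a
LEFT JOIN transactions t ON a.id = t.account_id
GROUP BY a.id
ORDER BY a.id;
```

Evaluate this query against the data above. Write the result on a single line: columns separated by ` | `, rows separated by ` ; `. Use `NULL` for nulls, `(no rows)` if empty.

Kira | 174 ; Bob | 985 ; Alice | 125

LEFT JOIN keeps every accounts row; unmatched ones get NULL for transactions columns.
Group by accounts.id and compute SUM(t.amount). SUM over an all-NULL group is NULL.
  1: ids {12, 30, 33} → SUM(t.amount)=174
  2: ids {8, 9, 15, 16, 17, 32} → SUM(t.amount)=985
  3: ids {13, 19} → SUM(t.amount)=125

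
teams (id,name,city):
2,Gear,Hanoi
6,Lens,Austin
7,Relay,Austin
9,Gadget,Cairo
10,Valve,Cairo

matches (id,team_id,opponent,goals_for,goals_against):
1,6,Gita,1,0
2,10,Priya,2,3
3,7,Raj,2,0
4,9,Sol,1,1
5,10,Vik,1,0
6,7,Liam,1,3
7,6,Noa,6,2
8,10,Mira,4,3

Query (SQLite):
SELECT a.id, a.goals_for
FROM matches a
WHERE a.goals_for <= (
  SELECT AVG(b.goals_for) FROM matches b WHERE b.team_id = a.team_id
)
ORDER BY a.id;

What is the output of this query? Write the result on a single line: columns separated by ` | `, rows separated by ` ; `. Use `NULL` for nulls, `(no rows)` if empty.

1 | 1 ; 2 | 2 ; 4 | 1 ; 5 | 1 ; 6 | 1

For each matches row a, compute AVG(goals_for) over rows sharing a.team_id.
Keep row a if a.goals_for <= that per-group AVG.
  team_id=6: AVG(goals_for) = 3.5
  team_id=7: AVG(goals_for) = 1.5
  team_id=9: AVG(goals_for) = 1.0
  team_id=10: AVG(goals_for) = 2.333333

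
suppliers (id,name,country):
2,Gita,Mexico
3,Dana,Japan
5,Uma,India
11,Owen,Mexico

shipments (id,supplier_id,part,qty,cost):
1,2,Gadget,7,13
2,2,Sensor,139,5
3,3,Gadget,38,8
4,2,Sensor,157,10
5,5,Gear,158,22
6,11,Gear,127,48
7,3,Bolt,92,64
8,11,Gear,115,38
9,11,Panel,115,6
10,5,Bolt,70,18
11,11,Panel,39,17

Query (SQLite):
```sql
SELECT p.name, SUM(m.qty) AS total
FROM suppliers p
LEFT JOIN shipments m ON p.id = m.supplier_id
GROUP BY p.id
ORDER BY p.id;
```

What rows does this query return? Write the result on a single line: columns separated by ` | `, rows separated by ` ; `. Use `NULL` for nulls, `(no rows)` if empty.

Gita | 303 ; Dana | 130 ; Uma | 228 ; Owen | 396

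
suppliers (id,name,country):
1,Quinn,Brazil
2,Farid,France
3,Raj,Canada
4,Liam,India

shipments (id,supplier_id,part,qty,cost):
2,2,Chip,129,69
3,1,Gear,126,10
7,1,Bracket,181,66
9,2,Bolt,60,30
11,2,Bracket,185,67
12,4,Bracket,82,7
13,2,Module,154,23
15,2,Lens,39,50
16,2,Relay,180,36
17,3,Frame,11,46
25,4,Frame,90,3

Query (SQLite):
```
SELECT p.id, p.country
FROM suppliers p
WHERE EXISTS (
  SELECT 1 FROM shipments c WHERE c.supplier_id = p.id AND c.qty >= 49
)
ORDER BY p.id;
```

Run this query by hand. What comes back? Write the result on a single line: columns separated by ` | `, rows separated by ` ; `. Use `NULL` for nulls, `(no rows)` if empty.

For each suppliers row, check whether any shipments with matching supplier_id has qty >= 49.
Keep rows where that is true.

1 | Brazil ; 2 | France ; 4 | India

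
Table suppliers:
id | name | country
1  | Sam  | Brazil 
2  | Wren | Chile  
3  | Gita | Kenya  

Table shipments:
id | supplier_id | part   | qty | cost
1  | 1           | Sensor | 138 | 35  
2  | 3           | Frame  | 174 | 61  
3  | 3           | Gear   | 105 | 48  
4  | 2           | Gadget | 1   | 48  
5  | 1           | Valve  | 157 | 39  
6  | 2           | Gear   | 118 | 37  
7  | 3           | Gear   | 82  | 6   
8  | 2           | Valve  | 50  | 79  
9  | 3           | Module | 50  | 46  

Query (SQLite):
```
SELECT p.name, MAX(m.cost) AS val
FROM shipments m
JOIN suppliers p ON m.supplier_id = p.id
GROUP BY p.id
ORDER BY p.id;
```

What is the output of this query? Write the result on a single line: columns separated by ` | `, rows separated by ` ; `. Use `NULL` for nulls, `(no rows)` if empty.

Sam | 39 ; Wren | 79 ; Gita | 61

Join each shipments row to its suppliers via supplier_id.
Group joined rows by suppliers.id; compute MAX(m.cost) per group.
  1: ids {1, 5} → MAX(m.cost)=39
  2: ids {4, 6, 8} → MAX(m.cost)=79
  3: ids {2, 3, 7, 9} → MAX(m.cost)=61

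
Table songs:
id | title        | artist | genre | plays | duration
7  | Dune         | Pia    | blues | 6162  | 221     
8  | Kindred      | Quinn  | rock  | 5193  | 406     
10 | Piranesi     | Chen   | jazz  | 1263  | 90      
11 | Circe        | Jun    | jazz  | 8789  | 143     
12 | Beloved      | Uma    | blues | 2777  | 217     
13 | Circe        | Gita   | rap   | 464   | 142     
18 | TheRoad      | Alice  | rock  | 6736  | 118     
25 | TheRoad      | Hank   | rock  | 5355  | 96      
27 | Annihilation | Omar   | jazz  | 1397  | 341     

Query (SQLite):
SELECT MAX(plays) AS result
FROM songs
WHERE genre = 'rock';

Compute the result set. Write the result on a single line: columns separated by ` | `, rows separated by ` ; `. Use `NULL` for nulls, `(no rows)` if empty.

Rows where genre='rock' → plays values: [5193, 6736, 5355].
MAX of non-NULL values = 6736.

6736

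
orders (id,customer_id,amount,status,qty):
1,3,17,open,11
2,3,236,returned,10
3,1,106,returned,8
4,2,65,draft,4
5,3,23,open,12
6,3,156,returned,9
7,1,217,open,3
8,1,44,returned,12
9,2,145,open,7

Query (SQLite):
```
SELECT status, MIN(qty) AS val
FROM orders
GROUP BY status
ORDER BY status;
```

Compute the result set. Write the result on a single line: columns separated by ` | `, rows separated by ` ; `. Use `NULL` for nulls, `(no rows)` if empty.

Partition orders by status; compute MIN(qty) within each group.
  draft: ids {4} → MIN(qty)=4
  open: ids {1, 5, 7, 9} → MIN(qty)=3
  returned: ids {2, 3, 6, 8} → MIN(qty)=8

draft | 4 ; open | 3 ; returned | 8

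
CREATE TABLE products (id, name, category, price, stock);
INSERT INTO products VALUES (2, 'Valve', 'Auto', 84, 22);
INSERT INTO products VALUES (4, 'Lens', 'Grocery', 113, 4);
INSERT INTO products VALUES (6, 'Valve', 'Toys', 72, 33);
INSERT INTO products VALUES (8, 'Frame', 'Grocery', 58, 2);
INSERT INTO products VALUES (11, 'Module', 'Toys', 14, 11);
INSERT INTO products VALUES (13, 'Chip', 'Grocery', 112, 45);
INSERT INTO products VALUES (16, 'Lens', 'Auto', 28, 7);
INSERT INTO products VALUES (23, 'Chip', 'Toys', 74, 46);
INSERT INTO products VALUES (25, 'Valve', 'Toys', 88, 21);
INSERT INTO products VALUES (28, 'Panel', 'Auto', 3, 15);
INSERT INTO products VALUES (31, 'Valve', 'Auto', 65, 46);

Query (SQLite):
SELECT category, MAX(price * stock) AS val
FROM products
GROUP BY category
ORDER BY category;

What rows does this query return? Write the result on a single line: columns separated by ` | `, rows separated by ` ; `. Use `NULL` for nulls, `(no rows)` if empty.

For each row compute price * stock.
Group by category; take MAX of the expression per group.
  Auto: ids {2, 16, 28, 31} → MAX(price * stock)=2990
  Grocery: ids {4, 8, 13} → MAX(price * stock)=5040
  Toys: ids {6, 11, 23, 25} → MAX(price * stock)=3404

Auto | 2990 ; Grocery | 5040 ; Toys | 3404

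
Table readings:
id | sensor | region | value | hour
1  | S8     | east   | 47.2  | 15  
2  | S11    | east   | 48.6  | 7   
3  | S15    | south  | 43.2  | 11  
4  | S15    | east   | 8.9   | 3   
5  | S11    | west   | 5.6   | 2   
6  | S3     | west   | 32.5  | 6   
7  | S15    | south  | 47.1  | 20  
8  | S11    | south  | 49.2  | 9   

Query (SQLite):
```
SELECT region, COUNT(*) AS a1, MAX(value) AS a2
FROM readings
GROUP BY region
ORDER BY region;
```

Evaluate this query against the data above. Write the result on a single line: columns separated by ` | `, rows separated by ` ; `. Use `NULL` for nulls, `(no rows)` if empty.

east | 3 | 48.6 ; south | 3 | 49.2 ; west | 2 | 32.5

Group readings by region.
Per group compute: COUNT(*), MAX(value).
  east: ids {1, 2, 4} → COUNT(*)=3, MAX(value)=48.6
  south: ids {3, 7, 8} → COUNT(*)=3, MAX(value)=49.2
  west: ids {5, 6} → COUNT(*)=2, MAX(value)=32.5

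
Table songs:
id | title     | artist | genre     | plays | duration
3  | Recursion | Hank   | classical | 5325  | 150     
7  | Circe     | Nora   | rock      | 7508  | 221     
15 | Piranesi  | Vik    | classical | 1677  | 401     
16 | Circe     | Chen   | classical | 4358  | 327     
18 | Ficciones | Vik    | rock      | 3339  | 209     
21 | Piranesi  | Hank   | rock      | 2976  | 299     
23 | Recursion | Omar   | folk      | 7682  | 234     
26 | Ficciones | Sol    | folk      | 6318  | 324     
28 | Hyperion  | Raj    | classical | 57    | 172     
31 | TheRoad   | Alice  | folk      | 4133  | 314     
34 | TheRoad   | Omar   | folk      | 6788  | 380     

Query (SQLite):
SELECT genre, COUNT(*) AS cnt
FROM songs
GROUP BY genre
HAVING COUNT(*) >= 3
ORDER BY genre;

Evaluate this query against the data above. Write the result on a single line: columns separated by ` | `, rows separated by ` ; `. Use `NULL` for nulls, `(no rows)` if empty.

classical | 4 ; folk | 4 ; rock | 3

Partition songs by genre; compute COUNT(*) within each group.
HAVING: keep groups with count ≥ 3.
  classical: ids {3, 15, 16, 28} → COUNT(*)=4
  folk: ids {23, 26, 31, 34} → COUNT(*)=4
  rock: ids {7, 18, 21} → COUNT(*)=3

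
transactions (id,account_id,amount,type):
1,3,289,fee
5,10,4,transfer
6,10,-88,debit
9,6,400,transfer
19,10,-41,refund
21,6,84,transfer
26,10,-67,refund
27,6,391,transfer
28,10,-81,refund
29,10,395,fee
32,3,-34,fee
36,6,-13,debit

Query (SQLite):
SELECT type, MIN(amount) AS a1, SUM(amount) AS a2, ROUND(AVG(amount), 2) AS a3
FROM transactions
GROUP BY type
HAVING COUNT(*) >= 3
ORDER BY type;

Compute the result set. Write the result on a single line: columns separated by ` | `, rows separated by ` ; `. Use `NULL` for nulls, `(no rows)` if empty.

Group transactions by type.
Per group compute: MIN(amount), SUM(amount), ROUND(AVG(amount), 2).
HAVING: drop groups with fewer than 3 rows.
  debit: ids {6, 36} → MIN(amount)=-88, SUM(amount)=-101, ROUND(AVG(amount), 2)=-50.5
  fee: ids {1, 29, 32} → MIN(amount)=-34, SUM(amount)=650, ROUND(AVG(amount), 2)=216.67
  refund: ids {19, 26, 28} → MIN(amount)=-81, SUM(amount)=-189, ROUND(AVG(amount), 2)=-63
  transfer: ids {5, 9, 21, 27} → MIN(amount)=4, SUM(amount)=879, ROUND(AVG(amount), 2)=219.75

fee | -34 | 650 | 216.67 ; refund | -81 | -189 | -63 ; transfer | 4 | 879 | 219.75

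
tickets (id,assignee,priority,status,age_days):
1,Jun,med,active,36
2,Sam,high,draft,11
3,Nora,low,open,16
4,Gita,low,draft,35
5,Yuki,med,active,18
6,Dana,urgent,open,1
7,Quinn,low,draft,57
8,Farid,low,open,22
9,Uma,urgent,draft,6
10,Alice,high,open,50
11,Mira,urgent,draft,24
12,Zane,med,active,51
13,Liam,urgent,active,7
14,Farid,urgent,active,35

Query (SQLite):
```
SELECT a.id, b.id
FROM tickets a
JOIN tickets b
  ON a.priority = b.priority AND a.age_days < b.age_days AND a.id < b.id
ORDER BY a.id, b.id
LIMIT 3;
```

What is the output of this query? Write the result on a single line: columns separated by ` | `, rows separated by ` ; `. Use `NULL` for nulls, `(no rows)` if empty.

1 | 12 ; 2 | 10 ; 3 | 4

Pairs (a,b) with same priority, a.age_days < b.age_days, a.id < b.id.
priority groups: high:{2,10} low:{3,4,7,8} med:{1,5,12} urgent:{6,9,11,13,14}
Ordered by (a.id, b.id); first 3.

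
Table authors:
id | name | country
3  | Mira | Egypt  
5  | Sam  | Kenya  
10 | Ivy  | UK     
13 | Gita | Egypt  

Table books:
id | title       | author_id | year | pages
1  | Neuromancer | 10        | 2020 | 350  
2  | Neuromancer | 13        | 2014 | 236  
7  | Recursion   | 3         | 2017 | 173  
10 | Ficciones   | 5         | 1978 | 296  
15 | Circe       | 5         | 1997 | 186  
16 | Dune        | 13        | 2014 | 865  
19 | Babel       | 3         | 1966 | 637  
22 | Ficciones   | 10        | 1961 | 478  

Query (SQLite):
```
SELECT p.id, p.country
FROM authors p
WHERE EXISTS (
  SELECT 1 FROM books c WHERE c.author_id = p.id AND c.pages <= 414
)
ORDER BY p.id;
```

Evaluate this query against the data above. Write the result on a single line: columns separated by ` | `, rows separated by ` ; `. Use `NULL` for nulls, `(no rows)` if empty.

3 | Egypt ; 5 | Kenya ; 10 | UK ; 13 | Egypt

For each authors row, check whether any books with matching author_id has pages <= 414.
Keep rows where that is true.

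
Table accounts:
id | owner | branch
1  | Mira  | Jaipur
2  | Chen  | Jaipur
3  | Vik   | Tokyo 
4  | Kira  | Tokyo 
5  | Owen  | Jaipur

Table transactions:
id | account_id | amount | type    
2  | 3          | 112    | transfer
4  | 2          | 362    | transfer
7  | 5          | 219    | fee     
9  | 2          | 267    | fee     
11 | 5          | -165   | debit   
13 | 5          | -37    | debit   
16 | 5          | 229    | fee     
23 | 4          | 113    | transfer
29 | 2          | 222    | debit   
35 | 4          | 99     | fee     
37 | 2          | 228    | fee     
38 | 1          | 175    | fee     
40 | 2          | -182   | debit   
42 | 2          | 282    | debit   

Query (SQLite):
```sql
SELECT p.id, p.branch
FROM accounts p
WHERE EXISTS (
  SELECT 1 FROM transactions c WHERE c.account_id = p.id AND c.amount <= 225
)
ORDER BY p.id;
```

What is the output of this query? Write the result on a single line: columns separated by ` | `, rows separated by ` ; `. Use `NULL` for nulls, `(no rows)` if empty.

For each accounts row, check whether any transactions with matching account_id has amount <= 225.
Keep rows where that is true.

1 | Jaipur ; 2 | Jaipur ; 3 | Tokyo ; 4 | Tokyo ; 5 | Jaipur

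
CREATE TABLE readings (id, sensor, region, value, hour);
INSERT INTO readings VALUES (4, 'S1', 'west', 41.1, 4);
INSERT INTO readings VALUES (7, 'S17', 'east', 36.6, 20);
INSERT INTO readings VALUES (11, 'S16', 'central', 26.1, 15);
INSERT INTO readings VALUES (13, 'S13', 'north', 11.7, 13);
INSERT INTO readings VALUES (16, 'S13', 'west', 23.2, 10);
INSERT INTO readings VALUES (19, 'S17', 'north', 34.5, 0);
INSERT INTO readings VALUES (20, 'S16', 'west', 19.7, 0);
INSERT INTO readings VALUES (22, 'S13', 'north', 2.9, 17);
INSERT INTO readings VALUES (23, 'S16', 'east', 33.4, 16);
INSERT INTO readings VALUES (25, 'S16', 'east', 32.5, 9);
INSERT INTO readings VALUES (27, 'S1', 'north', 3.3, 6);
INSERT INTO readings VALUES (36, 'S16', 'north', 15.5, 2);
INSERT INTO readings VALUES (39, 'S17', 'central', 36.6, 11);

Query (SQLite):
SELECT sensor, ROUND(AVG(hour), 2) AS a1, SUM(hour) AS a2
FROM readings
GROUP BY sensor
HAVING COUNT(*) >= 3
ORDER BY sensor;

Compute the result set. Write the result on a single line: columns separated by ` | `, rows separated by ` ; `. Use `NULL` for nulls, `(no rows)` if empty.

S13 | 13.33 | 40 ; S16 | 8.4 | 42 ; S17 | 10.33 | 31

Group readings by sensor.
Per group compute: ROUND(AVG(hour), 2), SUM(hour).
HAVING: drop groups with fewer than 3 rows.
  S1: ids {4, 27} → ROUND(AVG(hour), 2)=5, SUM(hour)=10
  S13: ids {13, 16, 22} → ROUND(AVG(hour), 2)=13.33, SUM(hour)=40
  S16: ids {11, 20, 23, 25, 36} → ROUND(AVG(hour), 2)=8.4, SUM(hour)=42
  S17: ids {7, 19, 39} → ROUND(AVG(hour), 2)=10.33, SUM(hour)=31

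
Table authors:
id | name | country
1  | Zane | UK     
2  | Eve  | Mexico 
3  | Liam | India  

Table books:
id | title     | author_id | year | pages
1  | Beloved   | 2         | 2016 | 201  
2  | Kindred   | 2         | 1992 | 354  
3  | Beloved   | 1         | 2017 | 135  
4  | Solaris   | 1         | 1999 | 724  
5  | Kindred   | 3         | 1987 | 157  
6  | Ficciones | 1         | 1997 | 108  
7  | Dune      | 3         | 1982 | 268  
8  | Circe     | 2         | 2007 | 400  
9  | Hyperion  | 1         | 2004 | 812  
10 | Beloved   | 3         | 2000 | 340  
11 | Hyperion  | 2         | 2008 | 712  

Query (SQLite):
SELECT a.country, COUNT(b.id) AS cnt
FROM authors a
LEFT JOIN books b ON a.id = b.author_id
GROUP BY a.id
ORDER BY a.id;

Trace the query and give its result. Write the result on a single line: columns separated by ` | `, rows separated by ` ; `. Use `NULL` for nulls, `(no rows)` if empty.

UK | 4 ; Mexico | 4 ; India | 3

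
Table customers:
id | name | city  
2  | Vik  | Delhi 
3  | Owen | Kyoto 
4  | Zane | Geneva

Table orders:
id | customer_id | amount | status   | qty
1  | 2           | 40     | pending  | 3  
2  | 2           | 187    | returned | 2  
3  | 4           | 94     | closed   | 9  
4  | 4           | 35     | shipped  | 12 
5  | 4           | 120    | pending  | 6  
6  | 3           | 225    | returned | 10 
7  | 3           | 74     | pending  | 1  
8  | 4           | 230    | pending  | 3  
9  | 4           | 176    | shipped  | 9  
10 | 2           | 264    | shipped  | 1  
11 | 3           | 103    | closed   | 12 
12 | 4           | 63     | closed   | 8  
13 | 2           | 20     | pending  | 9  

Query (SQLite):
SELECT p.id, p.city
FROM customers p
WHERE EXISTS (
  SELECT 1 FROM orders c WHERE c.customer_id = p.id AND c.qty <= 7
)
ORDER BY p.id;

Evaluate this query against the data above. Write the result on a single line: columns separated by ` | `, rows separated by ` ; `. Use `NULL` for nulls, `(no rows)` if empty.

2 | Delhi ; 3 | Kyoto ; 4 | Geneva

For each customers row, check whether any orders with matching customer_id has qty <= 7.
Keep rows where that is true.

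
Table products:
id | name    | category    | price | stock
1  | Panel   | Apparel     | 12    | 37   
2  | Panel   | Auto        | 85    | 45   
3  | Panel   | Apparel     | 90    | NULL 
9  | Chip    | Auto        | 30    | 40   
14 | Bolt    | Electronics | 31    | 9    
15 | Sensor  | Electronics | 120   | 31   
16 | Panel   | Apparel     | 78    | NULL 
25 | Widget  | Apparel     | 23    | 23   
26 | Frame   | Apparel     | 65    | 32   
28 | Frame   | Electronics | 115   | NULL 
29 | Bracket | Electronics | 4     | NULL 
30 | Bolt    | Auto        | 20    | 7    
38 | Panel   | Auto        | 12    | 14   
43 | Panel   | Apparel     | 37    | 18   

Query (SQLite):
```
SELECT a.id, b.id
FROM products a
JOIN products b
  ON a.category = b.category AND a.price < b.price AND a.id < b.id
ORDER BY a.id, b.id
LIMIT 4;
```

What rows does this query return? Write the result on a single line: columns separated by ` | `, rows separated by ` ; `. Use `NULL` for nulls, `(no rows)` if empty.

Pairs (a,b) with same category, a.price < b.price, a.id < b.id.
category groups: Apparel:{1,3,16,25,26,43} Auto:{2,9,30,38} Electronics:{14,15,28,29}
Ordered by (a.id, b.id); first 4.

1 | 3 ; 1 | 16 ; 1 | 25 ; 1 | 26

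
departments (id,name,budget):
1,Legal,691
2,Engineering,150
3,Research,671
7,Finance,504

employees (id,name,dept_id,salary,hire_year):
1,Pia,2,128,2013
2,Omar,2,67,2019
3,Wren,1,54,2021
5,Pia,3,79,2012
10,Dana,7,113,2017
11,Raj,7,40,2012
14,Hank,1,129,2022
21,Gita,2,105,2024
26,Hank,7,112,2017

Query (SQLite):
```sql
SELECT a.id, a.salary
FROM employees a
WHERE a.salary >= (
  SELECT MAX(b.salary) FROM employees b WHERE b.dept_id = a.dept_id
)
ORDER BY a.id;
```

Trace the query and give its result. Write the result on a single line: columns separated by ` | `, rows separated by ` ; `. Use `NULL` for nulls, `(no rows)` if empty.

1 | 128 ; 5 | 79 ; 10 | 113 ; 14 | 129

For each employees row a, compute MAX(salary) over rows sharing a.dept_id.
Keep row a if a.salary >= that per-group MAX.
  dept_id=1: MAX(salary) = 129
  dept_id=2: MAX(salary) = 128
  dept_id=3: MAX(salary) = 79
  dept_id=7: MAX(salary) = 113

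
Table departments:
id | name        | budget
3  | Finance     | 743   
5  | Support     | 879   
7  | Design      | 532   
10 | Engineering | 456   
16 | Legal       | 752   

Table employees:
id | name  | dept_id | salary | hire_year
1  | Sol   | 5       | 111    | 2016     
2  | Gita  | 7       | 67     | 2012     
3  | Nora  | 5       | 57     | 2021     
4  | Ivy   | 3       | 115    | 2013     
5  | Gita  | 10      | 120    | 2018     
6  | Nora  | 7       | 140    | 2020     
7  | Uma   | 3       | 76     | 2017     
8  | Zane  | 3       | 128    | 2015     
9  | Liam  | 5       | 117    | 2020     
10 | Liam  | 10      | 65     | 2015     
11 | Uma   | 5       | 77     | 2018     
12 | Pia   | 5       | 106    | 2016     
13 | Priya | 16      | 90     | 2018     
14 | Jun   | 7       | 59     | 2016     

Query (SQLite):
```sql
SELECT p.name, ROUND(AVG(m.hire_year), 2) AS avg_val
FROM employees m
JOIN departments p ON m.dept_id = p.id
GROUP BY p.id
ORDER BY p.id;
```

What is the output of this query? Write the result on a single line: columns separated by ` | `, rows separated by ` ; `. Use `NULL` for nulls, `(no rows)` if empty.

Finance | 2015 ; Support | 2018.2 ; Design | 2016 ; Engineering | 2016.5 ; Legal | 2018

Join each employees row to its departments via dept_id.
Group joined rows by departments.id; compute ROUND(AVG(m.hire_year), 2) per group.
  3: ids {4, 7, 8} → ROUND(AVG(m.hire_year), 2)=2015
  5: ids {1, 3, 9, 11, 12} → ROUND(AVG(m.hire_year), 2)=2018.2
  7: ids {2, 6, 14} → ROUND(AVG(m.hire_year), 2)=2016
  10: ids {5, 10} → ROUND(AVG(m.hire_year), 2)=2016.5
  16: ids {13} → ROUND(AVG(m.hire_year), 2)=2018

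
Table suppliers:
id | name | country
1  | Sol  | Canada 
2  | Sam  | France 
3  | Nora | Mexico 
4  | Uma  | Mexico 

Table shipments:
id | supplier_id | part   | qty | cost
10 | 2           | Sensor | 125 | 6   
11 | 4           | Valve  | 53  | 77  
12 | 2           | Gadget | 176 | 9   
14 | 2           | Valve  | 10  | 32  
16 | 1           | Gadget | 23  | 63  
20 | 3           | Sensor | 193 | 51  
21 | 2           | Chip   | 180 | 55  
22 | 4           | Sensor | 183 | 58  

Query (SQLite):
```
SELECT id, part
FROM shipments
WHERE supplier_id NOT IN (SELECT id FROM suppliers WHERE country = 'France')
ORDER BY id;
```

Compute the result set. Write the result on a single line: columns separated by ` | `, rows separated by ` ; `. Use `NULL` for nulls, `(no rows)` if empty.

11 | Valve ; 16 | Gadget ; 20 | Sensor ; 22 | Sensor

Inner query: suppliers.id where country = 'France'.
Outer: keep shipments rows whose supplier_id is not in that set.
Inner query → {2}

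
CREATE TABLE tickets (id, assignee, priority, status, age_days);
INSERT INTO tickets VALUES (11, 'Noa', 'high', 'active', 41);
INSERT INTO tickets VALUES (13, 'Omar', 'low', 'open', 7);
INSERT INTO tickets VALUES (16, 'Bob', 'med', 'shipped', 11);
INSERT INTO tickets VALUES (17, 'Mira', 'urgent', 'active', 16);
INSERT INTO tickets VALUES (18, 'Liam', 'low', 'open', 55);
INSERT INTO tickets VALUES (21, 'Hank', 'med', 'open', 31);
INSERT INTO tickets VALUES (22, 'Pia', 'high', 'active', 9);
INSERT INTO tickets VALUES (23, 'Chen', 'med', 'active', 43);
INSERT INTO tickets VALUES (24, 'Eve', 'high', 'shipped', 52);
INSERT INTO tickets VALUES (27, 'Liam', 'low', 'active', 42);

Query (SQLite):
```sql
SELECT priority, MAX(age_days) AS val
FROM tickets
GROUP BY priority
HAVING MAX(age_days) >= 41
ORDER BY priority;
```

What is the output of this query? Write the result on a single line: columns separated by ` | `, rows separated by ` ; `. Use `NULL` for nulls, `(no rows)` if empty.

Partition tickets by priority; compute MAX(age_days) within each group.
HAVING: keep groups where MAX(age_days) >= 41.
  high: ids {11, 22, 24} → MAX(age_days)=52
  low: ids {13, 18, 27} → MAX(age_days)=55
  med: ids {16, 21, 23} → MAX(age_days)=43
  urgent: ids {17} → MAX(age_days)=16

high | 52 ; low | 55 ; med | 43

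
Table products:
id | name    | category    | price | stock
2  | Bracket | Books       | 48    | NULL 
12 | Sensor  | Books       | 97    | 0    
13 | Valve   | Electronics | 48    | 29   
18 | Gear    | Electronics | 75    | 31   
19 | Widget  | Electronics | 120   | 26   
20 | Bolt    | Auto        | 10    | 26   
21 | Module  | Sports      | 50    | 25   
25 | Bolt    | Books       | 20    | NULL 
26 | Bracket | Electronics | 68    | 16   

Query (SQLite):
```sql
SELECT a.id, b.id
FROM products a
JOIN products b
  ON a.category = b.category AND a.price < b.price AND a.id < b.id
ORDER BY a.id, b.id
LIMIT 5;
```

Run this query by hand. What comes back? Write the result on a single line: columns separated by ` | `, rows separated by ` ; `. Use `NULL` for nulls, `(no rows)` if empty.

2 | 12 ; 13 | 18 ; 13 | 19 ; 13 | 26 ; 18 | 19

Pairs (a,b) with same category, a.price < b.price, a.id < b.id.
category groups: Auto:{20} Books:{2,12,25} Electronics:{13,18,19,26} Sports:{21}
Ordered by (a.id, b.id); first 5.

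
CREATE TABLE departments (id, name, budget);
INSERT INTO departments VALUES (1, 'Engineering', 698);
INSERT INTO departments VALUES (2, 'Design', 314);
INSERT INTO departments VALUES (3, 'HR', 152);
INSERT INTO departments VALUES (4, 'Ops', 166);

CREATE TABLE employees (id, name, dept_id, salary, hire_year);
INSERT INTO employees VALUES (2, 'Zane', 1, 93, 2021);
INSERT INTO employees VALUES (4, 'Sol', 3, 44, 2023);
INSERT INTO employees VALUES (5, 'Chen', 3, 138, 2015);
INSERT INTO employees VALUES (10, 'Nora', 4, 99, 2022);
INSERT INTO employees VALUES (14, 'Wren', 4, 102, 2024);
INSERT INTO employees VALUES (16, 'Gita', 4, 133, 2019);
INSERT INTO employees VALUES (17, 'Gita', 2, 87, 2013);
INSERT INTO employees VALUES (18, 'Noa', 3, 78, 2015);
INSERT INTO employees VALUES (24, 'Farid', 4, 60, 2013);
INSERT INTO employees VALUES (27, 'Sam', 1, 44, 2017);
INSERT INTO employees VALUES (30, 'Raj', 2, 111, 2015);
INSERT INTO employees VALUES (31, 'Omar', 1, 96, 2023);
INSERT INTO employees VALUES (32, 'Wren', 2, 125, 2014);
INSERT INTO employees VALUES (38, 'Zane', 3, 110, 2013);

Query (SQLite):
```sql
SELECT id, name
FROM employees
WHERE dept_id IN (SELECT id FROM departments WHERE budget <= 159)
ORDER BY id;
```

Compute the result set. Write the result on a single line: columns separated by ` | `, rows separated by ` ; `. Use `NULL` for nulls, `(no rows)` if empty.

Inner query: departments.id where budget <= 159.
Outer: keep employees rows whose dept_id is in that set.
Inner query → {3}

4 | Sol ; 5 | Chen ; 18 | Noa ; 38 | Zane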